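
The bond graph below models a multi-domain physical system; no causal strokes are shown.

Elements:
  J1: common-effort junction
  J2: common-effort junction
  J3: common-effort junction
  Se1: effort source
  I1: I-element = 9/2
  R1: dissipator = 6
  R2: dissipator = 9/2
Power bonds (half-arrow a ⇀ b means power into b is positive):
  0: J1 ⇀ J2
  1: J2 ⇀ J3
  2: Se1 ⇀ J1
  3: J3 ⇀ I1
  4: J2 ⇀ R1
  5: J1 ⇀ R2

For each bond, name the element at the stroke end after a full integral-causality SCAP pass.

#0 stroke at J2
#1 stroke at J3
#2 stroke at J1
#3 stroke at I1
#4 stroke at R1
#5 stroke at R2

bond 2 →J1  (Se1: effort source, stroke at far end)
bond 0 →J2  (J1 effort already set via bond 2)
bond 5 →R2  (J1 effort already set via bond 2)
bond 1 →J3  (J2 effort already set via bond 0)
bond 4 →R1  (common-e at J2 fixed by 0)
bond 3 →I1  (J3: bond 1 brought effort, rest push out)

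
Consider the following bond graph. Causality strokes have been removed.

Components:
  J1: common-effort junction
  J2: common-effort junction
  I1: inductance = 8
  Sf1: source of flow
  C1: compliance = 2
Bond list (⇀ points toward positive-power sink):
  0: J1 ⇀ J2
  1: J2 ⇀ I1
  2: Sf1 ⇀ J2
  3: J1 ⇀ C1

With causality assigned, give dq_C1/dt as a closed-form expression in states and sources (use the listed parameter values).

dq_C1/dt = F_Sf1 - p_I1/8

b2 stroke at Sf1  (Sf1 (Sf) sets flow on bond)
b1 stroke at I1  (I1: I, integral causality)
b0 stroke at J2  (closing 0-jn rule on J2)
b3 stroke at J1  (J1: last free bond brings effort in)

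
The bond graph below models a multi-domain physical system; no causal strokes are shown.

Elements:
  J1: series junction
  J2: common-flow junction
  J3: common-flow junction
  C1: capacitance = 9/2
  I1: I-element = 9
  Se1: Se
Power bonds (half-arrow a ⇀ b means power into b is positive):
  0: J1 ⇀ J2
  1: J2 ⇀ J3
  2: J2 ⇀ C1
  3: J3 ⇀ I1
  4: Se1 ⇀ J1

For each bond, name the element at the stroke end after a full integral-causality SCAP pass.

b4 stroke at J1  (source Se1 imposes e)
b0 stroke at J2  (closing 1-jn rule on J1)
b2 stroke at J2  (C1 integral (e out))
b1 stroke at J3  (J2 needs exactly one f-in)
b3 stroke at I1  (only one flow-in slot at J3)

β0 stroke→J2
β1 stroke→J3
β2 stroke→J2
β3 stroke→I1
β4 stroke→J1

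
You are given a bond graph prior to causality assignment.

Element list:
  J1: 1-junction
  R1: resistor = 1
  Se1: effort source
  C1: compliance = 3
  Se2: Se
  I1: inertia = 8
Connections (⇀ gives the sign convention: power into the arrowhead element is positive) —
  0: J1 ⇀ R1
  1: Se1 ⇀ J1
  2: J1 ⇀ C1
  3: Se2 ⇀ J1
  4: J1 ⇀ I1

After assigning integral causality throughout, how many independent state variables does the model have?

#1 stroke→J1  (Se1 fixes effort; stroke away)
#3 stroke→J1  (Se2 (Se) sets effort on bond)
#2 stroke→J1  (prefer integral on C1)
#4 stroke→I1  (I1 outputs flow p/I1)
#0 stroke→J1  (J1: bond 4 brought flow, rest push out)

2  (C1, I1 all integral)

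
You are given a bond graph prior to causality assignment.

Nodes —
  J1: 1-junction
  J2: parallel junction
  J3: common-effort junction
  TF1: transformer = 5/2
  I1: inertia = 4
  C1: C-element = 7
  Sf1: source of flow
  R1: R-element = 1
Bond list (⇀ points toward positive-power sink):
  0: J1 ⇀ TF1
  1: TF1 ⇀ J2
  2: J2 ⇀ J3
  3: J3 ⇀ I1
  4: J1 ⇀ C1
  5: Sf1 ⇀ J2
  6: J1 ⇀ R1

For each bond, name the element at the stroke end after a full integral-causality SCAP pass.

#5 stroke at Sf1  (source Sf1 imposes f)
#3 stroke at I1  (I1: I, integral causality)
#2 stroke at J3  (closing 0-jn rule on J3)
#1 stroke at J2  (J2 needs exactly one e-in)
#0 stroke at TF1  (TF1 one-in-one-out from 1)
#4 stroke at J1  (1-jn J1 has f-setter on 0)
#6 stroke at J1  (1-jn J1 has f-setter on 0)

b0 stroke at TF1
b1 stroke at J2
b2 stroke at J3
b3 stroke at I1
b4 stroke at J1
b5 stroke at Sf1
b6 stroke at J1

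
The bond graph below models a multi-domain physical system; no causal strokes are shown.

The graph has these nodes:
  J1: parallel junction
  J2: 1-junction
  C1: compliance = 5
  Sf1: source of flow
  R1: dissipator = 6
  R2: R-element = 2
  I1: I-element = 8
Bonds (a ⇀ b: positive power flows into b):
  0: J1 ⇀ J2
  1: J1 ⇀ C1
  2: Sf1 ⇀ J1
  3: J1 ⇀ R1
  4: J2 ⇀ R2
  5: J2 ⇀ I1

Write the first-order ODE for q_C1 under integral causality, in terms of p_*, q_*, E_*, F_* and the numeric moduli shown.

β2 stroke at Sf1  (Sf1 fixes flow; stroke at Sf1)
β1 stroke at J1  (prefer integral on C1)
β0 stroke at J2  (J1 effort already set via bond 1)
β3 stroke at R1  (common-e at J1 fixed by 1)
β5 stroke at I1  (I1 integral (f out))
β4 stroke at J2  (J2 flow already set via bond 5)

dq_C1/dt = F_Sf1 - p_I1/8 - q_C1/30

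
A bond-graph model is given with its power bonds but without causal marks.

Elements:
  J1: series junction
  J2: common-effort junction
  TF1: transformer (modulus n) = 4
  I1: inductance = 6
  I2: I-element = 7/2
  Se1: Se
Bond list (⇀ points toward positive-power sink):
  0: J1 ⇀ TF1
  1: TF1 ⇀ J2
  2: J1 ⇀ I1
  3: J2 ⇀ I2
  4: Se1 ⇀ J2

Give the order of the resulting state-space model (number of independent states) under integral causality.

2  (I1, I2 all integral)

β4 →J2  (Se1: effort source, stroke at far end)
β1 →TF1  (J2 effort already set via bond 4)
β3 →I2  (J2 effort already set via bond 4)
β0 →J1  (TF1: transformer flips bond 1)
β2 →I1  (J1: last free bond brings flow in)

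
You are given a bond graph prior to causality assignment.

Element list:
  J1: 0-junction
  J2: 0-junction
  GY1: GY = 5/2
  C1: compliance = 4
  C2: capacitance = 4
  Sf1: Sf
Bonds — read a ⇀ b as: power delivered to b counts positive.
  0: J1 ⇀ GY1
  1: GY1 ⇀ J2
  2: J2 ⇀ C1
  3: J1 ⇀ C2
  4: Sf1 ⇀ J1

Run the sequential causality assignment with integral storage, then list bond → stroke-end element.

β0 stroke at GY1
β1 stroke at GY1
β2 stroke at J2
β3 stroke at J1
β4 stroke at Sf1

bond 4 stroke at Sf1  (Sf1 fixes flow; stroke at Sf1)
bond 2 stroke at J2  (prefer integral on C1)
bond 1 stroke at GY1  (J2 effort already set via bond 2)
bond 0 stroke at GY1  (GY GY1: same side as bond 1)
bond 3 stroke at J1  (only one effort-in slot at J1)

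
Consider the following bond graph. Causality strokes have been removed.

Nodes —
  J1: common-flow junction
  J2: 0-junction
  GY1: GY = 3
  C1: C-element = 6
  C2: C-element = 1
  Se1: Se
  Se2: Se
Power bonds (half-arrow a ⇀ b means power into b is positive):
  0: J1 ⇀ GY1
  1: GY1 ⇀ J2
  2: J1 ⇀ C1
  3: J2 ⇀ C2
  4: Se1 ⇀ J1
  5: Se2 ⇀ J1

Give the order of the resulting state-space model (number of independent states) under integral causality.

bond 4 stroke at J1  (Se1 (Se) sets effort on bond)
bond 5 stroke at J1  (source Se2 imposes e)
bond 2 stroke at J1  (prefer integral on C1)
bond 0 stroke at GY1  (only one flow-in slot at J1)
bond 1 stroke at GY1  (GY1 both-in/both-out from 0)
bond 3 stroke at J2  (closing 0-jn rule on J2)

2  (C1, C2 all integral)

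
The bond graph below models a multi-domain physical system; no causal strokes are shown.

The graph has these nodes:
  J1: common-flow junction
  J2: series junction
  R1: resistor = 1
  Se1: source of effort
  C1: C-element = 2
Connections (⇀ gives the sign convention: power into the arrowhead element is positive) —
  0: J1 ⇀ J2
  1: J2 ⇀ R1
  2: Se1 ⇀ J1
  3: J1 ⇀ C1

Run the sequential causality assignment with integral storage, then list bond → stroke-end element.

bond 0 |J2
bond 1 |R1
bond 2 |J1
bond 3 |J1

β2 stroke→J1  (source Se1 imposes e)
β3 stroke→J1  (prefer integral on C1)
β0 stroke→J2  (J1: last free bond brings flow in)
β1 stroke→R1  (J2: last free bond brings flow in)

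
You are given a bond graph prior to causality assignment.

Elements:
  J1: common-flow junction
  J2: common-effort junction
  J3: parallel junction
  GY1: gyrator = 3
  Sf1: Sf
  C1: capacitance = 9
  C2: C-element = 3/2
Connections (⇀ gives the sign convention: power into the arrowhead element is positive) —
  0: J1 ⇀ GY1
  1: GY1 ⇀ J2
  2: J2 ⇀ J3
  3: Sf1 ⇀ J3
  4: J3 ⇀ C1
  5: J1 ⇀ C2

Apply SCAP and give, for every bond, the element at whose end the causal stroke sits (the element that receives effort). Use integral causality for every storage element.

bond 3 →Sf1  (Sf1 fixes flow; stroke at Sf1)
bond 4 →J3  (C1 outputs effort q/C1)
bond 2 →J2  (0-jn J3 has e-setter on 4)
bond 1 →GY1  (J2: bond 2 brought effort, rest push out)
bond 0 →GY1  (GY GY1: same side as bond 1)
bond 5 →J1  (J1 flow already set via bond 0)

β0 |GY1
β1 |GY1
β2 |J2
β3 |Sf1
β4 |J3
β5 |J1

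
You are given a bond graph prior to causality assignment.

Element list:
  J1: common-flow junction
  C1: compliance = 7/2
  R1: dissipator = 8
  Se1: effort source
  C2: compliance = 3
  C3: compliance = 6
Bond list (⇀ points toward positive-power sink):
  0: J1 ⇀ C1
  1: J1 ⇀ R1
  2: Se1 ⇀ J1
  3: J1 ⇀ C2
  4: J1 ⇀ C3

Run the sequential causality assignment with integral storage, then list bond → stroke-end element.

#0 →J1
#1 →R1
#2 →J1
#3 →J1
#4 →J1

β2 stroke→J1  (source Se1 imposes e)
β0 stroke→J1  (C1: C, integral causality)
β3 stroke→J1  (C2 integral (e out))
β4 stroke→J1  (prefer integral on C3)
β1 stroke→R1  (J1 needs exactly one f-in)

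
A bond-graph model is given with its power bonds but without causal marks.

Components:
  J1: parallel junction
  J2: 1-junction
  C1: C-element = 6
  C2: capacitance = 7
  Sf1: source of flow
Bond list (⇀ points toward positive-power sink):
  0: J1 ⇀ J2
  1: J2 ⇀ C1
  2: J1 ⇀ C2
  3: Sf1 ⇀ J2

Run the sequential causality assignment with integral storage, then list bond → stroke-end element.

β0 stroke→J2
β1 stroke→J2
β2 stroke→J1
β3 stroke→Sf1

β3 stroke→Sf1  (source Sf1 imposes f)
β0 stroke→J2  (common-f at J2 fixed by 3)
β1 stroke→J2  (1-jn J2 has f-setter on 3)
β2 stroke→J1  (only one effort-in slot at J1)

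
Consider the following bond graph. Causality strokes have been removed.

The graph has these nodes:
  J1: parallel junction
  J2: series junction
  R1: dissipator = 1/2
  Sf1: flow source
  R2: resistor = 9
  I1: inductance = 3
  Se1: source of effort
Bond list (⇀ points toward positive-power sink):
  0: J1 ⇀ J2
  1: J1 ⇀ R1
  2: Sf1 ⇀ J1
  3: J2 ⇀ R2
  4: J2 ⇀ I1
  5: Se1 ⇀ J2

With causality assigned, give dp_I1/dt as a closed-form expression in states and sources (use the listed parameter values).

b2 →Sf1  (Sf1 (Sf) sets flow on bond)
b5 →J2  (Se1: effort source, stroke at far end)
b4 →I1  (I1 outputs flow p/I1)
b0 →J2  (common-f at J2 fixed by 4)
b3 →J2  (J2 flow already set via bond 4)
b1 →J1  (J1: last free bond brings effort in)

dp_I1/dt = E_Se1 + F_Sf1/2 - 19*p_I1/6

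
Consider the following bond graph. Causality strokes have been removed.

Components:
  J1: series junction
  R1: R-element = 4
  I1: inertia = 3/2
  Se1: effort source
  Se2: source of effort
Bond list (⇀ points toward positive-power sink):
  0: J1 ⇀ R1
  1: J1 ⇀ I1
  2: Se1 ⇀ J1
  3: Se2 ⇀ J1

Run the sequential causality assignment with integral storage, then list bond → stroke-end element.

β2 |J1  (Se1 fixes effort; stroke away)
β3 |J1  (source Se2 imposes e)
β1 |I1  (I1: I, integral causality)
β0 |J1  (common-f at J1 fixed by 1)

#0 |J1
#1 |I1
#2 |J1
#3 |J1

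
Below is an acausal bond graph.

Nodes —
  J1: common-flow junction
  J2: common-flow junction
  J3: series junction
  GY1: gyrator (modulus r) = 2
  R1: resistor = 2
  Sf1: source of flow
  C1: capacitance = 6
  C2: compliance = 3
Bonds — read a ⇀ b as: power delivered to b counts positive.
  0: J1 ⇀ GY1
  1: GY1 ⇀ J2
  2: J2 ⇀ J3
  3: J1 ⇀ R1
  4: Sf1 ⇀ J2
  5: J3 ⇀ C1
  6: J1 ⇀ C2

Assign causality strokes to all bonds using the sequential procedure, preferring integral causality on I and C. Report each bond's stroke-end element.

bond 4 stroke→Sf1  (Sf1: flow source, stroke at near end)
bond 1 stroke→J2  (1-jn J2 has f-setter on 4)
bond 2 stroke→J2  (1-jn J2 has f-setter on 4)
bond 5 stroke→J3  (J3 flow already set via bond 2)
bond 0 stroke→J1  (through GY1, causality inverts; strokes same side of GY1)
bond 6 stroke→J1  (C2 integral (e out))
bond 3 stroke→R1  (only one flow-in slot at J1)

#0 →J1
#1 →J2
#2 →J2
#3 →R1
#4 →Sf1
#5 →J3
#6 →J1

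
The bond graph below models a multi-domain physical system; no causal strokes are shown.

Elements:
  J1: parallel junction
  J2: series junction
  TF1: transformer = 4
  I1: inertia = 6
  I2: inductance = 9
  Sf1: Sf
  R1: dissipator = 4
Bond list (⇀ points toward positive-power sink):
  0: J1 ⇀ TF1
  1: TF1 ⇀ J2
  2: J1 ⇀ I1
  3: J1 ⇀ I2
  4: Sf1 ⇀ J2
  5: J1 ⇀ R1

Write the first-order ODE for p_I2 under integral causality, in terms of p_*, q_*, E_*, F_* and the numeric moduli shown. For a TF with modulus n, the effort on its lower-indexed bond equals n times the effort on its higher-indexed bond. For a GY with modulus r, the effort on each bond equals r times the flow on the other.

dp_I2/dt = -F_Sf1 - 2*p_I1/3 - 4*p_I2/9

bond 4 stroke→Sf1  (Sf1: flow source, stroke at near end)
bond 1 stroke→J2  (1-jn J2 has f-setter on 4)
bond 0 stroke→TF1  (TF1 one-in-one-out from 1)
bond 2 stroke→I1  (I1 integral (f out))
bond 3 stroke→I2  (I2 outputs flow p/I2)
bond 5 stroke→J1  (J1 needs exactly one e-in)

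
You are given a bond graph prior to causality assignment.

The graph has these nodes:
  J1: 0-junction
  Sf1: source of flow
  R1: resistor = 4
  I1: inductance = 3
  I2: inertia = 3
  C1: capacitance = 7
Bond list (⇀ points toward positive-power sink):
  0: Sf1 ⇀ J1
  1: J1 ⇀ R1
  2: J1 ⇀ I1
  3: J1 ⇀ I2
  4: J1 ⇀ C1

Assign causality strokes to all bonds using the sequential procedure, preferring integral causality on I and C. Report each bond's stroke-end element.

#0 stroke→Sf1
#1 stroke→R1
#2 stroke→I1
#3 stroke→I2
#4 stroke→J1

b0 |Sf1  (Sf1 fixes flow; stroke at Sf1)
b2 |I1  (I1 outputs flow p/I1)
b3 |I2  (I2: I, integral causality)
b4 |J1  (prefer integral on C1)
b1 |R1  (J1: bond 4 brought effort, rest push out)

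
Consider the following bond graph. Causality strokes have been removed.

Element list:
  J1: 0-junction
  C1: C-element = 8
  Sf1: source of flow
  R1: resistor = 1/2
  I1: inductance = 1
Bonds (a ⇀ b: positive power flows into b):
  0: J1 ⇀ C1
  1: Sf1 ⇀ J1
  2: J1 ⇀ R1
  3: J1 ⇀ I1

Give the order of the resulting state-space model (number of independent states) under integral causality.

β1 stroke→Sf1  (source Sf1 imposes f)
β0 stroke→J1  (C1 outputs effort q/C1)
β2 stroke→R1  (common-e at J1 fixed by 0)
β3 stroke→I1  (J1: bond 0 brought effort, rest push out)

2  (C1, I1 all integral)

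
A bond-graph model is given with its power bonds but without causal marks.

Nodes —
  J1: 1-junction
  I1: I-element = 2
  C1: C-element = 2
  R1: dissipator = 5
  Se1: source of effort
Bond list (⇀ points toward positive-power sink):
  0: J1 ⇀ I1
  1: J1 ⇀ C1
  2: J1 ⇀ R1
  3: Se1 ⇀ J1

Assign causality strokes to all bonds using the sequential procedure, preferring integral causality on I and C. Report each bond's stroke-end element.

#0 |I1
#1 |J1
#2 |J1
#3 |J1

bond 3 →J1  (Se1: effort source, stroke at far end)
bond 0 →I1  (I1: I, integral causality)
bond 1 →J1  (common-f at J1 fixed by 0)
bond 2 →J1  (common-f at J1 fixed by 0)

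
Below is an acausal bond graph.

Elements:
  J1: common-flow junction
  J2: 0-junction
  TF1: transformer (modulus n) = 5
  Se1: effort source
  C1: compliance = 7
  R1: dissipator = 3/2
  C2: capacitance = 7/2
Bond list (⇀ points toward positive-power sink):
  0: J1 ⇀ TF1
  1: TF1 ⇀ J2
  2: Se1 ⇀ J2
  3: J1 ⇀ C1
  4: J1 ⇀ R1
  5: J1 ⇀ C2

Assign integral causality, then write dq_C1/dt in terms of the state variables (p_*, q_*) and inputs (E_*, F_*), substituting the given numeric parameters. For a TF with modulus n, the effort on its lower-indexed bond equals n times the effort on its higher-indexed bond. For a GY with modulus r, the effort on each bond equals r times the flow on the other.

dq_C1/dt = -10*E_Se1/3 - 2*q_C1/21 - 4*q_C2/21

bond 2 |J2  (Se1 (Se) sets effort on bond)
bond 1 |TF1  (0-jn J2 has e-setter on 2)
bond 0 |J1  (TF TF1: opposite of bond 1)
bond 3 |J1  (C1 integral (e out))
bond 5 |J1  (C2 integral (e out))
bond 4 |R1  (J1: last free bond brings flow in)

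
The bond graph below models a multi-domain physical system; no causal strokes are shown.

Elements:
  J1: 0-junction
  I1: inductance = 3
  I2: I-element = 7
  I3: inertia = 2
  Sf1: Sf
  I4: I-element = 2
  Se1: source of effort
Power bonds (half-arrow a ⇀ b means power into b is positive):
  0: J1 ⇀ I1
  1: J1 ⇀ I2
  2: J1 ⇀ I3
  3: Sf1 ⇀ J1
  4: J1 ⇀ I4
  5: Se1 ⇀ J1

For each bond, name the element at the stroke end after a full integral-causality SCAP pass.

#3 stroke→Sf1  (Sf1 fixes flow; stroke at Sf1)
#5 stroke→J1  (Se1: effort source, stroke at far end)
#0 stroke→I1  (J1 effort already set via bond 5)
#1 stroke→I2  (J1 effort already set via bond 5)
#2 stroke→I3  (0-jn J1 has e-setter on 5)
#4 stroke→I4  (J1: bond 5 brought effort, rest push out)

#0 →I1
#1 →I2
#2 →I3
#3 →Sf1
#4 →I4
#5 →J1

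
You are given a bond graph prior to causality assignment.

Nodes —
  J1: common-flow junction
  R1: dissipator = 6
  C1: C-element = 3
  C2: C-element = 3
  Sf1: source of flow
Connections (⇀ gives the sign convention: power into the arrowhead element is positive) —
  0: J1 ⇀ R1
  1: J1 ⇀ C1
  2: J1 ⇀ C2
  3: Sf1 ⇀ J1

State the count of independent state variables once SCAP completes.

b3 stroke at Sf1  (Sf1: flow source, stroke at near end)
b0 stroke at J1  (J1 flow already set via bond 3)
b1 stroke at J1  (J1: bond 3 brought flow, rest push out)
b2 stroke at J1  (common-f at J1 fixed by 3)

2  (C1, C2 all integral)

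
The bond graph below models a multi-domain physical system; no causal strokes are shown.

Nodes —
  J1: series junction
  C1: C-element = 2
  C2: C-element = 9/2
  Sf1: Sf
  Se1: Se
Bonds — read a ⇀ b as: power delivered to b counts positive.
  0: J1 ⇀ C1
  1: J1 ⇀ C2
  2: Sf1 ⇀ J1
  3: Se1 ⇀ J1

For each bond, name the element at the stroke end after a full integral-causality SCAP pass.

b2 stroke→Sf1  (Sf1 fixes flow; stroke at Sf1)
b3 stroke→J1  (Se1 fixes effort; stroke away)
b0 stroke→J1  (J1: bond 2 brought flow, rest push out)
b1 stroke→J1  (J1: bond 2 brought flow, rest push out)

β0 stroke at J1
β1 stroke at J1
β2 stroke at Sf1
β3 stroke at J1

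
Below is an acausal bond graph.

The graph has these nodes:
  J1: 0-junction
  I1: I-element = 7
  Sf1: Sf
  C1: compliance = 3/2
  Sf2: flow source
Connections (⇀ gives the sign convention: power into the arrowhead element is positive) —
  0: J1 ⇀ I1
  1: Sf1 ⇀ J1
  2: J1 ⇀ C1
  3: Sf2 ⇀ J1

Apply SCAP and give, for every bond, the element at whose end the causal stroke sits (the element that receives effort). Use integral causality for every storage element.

b0 →I1
b1 →Sf1
b2 →J1
b3 →Sf2

b1 stroke→Sf1  (source Sf1 imposes f)
b3 stroke→Sf2  (Sf2 (Sf) sets flow on bond)
b0 stroke→I1  (I1 integral (f out))
b2 stroke→J1  (only one effort-in slot at J1)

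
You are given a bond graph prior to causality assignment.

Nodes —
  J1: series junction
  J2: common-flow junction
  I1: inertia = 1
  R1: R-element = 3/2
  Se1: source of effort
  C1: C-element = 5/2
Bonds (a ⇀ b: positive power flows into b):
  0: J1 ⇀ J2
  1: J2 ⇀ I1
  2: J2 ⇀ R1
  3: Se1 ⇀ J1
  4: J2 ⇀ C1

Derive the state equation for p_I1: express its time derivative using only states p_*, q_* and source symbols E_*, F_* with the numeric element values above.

#3 stroke at J1  (Se1: effort source, stroke at far end)
#0 stroke at J2  (only one flow-in slot at J1)
#1 stroke at I1  (I1 outputs flow p/I1)
#2 stroke at J2  (1-jn J2 has f-setter on 1)
#4 stroke at J2  (J2 flow already set via bond 1)

dp_I1/dt = E_Se1 - 3*p_I1/2 - 2*q_C1/5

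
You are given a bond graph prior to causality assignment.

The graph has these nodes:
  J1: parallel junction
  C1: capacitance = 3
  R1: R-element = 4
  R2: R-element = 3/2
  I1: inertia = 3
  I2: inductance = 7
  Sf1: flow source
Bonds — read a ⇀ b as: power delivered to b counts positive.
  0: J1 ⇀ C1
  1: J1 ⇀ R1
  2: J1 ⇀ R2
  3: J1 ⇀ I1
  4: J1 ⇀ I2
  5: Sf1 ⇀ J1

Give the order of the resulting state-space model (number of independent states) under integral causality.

#5 stroke→Sf1  (Sf1 fixes flow; stroke at Sf1)
#0 stroke→J1  (prefer integral on C1)
#1 stroke→R1  (J1 effort already set via bond 0)
#2 stroke→R2  (J1: bond 0 brought effort, rest push out)
#3 stroke→I1  (J1: bond 0 brought effort, rest push out)
#4 stroke→I2  (common-e at J1 fixed by 0)

3  (C1, I1, I2 all integral)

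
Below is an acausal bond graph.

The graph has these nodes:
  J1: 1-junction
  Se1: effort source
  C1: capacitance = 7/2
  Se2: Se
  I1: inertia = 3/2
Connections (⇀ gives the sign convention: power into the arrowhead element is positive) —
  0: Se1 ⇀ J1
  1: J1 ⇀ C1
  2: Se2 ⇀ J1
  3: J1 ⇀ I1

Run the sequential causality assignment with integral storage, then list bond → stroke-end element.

bond 0 |J1
bond 1 |J1
bond 2 |J1
bond 3 |I1

#0 stroke at J1  (source Se1 imposes e)
#2 stroke at J1  (source Se2 imposes e)
#1 stroke at J1  (C1 integral (e out))
#3 stroke at I1  (J1: last free bond brings flow in)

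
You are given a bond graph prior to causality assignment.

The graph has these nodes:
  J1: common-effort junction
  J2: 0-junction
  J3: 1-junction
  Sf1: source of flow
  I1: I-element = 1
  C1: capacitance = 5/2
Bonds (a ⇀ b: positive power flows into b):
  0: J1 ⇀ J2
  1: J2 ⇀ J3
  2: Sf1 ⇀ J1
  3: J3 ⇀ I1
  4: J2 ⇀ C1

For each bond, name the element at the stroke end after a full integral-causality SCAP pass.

β2 stroke at Sf1  (Sf1 (Sf) sets flow on bond)
β0 stroke at J1  (J1 needs exactly one e-in)
β3 stroke at I1  (I1 integral (f out))
β1 stroke at J3  (J3: bond 3 brought flow, rest push out)
β4 stroke at J2  (closing 0-jn rule on J2)

bond 0 stroke at J1
bond 1 stroke at J3
bond 2 stroke at Sf1
bond 3 stroke at I1
bond 4 stroke at J2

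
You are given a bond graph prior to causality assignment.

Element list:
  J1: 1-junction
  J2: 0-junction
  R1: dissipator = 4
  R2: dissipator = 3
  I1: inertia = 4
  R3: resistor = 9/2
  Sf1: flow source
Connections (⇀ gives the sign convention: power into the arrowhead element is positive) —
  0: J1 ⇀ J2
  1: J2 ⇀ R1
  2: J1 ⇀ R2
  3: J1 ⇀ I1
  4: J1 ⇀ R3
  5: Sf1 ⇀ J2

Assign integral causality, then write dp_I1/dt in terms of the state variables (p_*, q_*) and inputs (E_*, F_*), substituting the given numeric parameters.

#5 stroke→Sf1  (source Sf1 imposes f)
#3 stroke→I1  (I1: I, integral causality)
#0 stroke→J1  (J1 flow already set via bond 3)
#2 stroke→J1  (J1: bond 3 brought flow, rest push out)
#4 stroke→J1  (J1: bond 3 brought flow, rest push out)
#1 stroke→J2  (J2: last free bond brings effort in)

dp_I1/dt = -4*F_Sf1 - 23*p_I1/8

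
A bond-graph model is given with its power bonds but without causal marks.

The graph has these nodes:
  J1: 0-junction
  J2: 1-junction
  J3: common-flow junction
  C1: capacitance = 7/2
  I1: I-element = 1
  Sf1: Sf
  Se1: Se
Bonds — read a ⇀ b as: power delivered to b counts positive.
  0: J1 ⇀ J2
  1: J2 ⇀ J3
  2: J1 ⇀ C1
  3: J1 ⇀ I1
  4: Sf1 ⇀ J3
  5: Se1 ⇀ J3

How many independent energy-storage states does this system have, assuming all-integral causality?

2  (C1, I1 all integral)

β4 |Sf1  (Sf1 fixes flow; stroke at Sf1)
β5 |J3  (Se1 fixes effort; stroke away)
β1 |J3  (J3: bond 4 brought flow, rest push out)
β0 |J2  (1-jn J2 has f-setter on 1)
β2 |J1  (C1: C, integral causality)
β3 |I1  (J1: bond 2 brought effort, rest push out)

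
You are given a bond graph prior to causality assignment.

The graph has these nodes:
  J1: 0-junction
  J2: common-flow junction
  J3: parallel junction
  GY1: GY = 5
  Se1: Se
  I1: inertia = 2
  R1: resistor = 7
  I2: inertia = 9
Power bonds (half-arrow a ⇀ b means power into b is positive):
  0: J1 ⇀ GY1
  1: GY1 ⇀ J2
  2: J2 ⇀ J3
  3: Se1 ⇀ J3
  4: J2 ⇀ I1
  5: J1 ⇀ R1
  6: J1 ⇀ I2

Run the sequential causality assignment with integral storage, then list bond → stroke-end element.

bond 3 →J3  (Se1 (Se) sets effort on bond)
bond 2 →J2  (0-jn J3 has e-setter on 3)
bond 4 →I1  (I1 outputs flow p/I1)
bond 1 →J2  (common-f at J2 fixed by 4)
bond 0 →J1  (through GY1, causality inverts; strokes same side of GY1)
bond 5 →R1  (J1 effort already set via bond 0)
bond 6 →I2  (J1 effort already set via bond 0)

#0 stroke→J1
#1 stroke→J2
#2 stroke→J2
#3 stroke→J3
#4 stroke→I1
#5 stroke→R1
#6 stroke→I2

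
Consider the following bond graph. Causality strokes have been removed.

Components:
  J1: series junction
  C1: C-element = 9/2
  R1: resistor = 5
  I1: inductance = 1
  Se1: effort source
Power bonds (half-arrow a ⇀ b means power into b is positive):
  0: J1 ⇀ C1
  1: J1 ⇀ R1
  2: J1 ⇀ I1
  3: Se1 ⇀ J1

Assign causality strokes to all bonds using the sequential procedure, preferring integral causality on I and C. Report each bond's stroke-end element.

b0 →J1
b1 →J1
b2 →I1
b3 →J1

#3 stroke→J1  (source Se1 imposes e)
#0 stroke→J1  (prefer integral on C1)
#2 stroke→I1  (I1: I, integral causality)
#1 stroke→J1  (common-f at J1 fixed by 2)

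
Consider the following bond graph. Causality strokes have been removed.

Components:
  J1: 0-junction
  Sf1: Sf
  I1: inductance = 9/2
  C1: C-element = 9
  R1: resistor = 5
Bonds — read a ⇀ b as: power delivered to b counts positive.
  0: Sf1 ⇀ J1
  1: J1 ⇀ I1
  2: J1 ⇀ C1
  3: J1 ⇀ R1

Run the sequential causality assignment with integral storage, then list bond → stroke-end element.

b0 →Sf1
b1 →I1
b2 →J1
b3 →R1

#0 stroke→Sf1  (Sf1: flow source, stroke at near end)
#1 stroke→I1  (I1 outputs flow p/I1)
#2 stroke→J1  (C1 integral (e out))
#3 stroke→R1  (common-e at J1 fixed by 2)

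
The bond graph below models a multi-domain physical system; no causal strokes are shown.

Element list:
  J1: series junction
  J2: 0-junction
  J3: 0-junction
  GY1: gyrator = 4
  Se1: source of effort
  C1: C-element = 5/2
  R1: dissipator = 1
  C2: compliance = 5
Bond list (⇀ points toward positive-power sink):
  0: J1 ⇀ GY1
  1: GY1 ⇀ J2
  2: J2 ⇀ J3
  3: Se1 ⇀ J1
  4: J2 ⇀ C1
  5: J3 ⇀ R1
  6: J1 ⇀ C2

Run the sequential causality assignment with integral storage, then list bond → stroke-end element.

β3 stroke at J1  (source Se1 imposes e)
β4 stroke at J2  (prefer integral on C1)
β1 stroke at GY1  (J2: bond 4 brought effort, rest push out)
β2 stroke at J3  (J2 effort already set via bond 4)
β5 stroke at R1  (J3: bond 2 brought effort, rest push out)
β0 stroke at GY1  (GY1 both-in/both-out from 1)
β6 stroke at J1  (1-jn J1 has f-setter on 0)

bond 0 →GY1
bond 1 →GY1
bond 2 →J3
bond 3 →J1
bond 4 →J2
bond 5 →R1
bond 6 →J1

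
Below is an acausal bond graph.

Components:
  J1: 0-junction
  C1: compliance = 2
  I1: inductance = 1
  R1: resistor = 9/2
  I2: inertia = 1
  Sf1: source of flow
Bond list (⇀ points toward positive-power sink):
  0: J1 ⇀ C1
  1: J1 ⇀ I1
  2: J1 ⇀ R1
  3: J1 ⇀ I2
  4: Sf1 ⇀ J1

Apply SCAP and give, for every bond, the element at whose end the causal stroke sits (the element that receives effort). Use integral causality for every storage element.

bond 0 |J1
bond 1 |I1
bond 2 |R1
bond 3 |I2
bond 4 |Sf1

b4 stroke at Sf1  (Sf1: flow source, stroke at near end)
b0 stroke at J1  (C1 integral (e out))
b1 stroke at I1  (common-e at J1 fixed by 0)
b2 stroke at R1  (common-e at J1 fixed by 0)
b3 stroke at I2  (0-jn J1 has e-setter on 0)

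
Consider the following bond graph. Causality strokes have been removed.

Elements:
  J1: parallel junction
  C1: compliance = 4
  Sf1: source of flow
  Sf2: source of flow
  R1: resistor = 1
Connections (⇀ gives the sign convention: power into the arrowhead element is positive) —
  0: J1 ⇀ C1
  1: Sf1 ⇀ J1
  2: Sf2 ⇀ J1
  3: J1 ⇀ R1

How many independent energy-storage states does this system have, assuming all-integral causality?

1  (C1 all integral)

b1 |Sf1  (Sf1: flow source, stroke at near end)
b2 |Sf2  (Sf2 (Sf) sets flow on bond)
b0 |J1  (C1 outputs effort q/C1)
b3 |R1  (0-jn J1 has e-setter on 0)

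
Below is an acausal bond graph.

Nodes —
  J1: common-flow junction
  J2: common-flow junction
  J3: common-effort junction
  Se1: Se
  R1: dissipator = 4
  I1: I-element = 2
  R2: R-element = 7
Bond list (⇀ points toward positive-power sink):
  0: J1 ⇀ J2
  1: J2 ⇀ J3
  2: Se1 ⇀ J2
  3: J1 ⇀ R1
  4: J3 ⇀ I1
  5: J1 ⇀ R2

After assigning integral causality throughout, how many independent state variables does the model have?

1  (I1 all integral)

β2 stroke→J2  (Se1 fixes effort; stroke away)
β4 stroke→I1  (prefer integral on I1)
β1 stroke→J3  (J3 needs exactly one e-in)
β0 stroke→J2  (J2 flow already set via bond 1)
β3 stroke→J1  (J1 flow already set via bond 0)
β5 stroke→J1  (common-f at J1 fixed by 0)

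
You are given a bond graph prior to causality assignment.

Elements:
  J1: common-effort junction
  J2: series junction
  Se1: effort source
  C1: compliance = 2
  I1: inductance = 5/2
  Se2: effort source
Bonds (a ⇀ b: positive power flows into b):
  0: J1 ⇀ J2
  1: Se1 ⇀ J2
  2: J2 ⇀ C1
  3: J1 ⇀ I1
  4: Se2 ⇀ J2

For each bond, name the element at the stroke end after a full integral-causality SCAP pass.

#0 |J1
#1 |J2
#2 |J2
#3 |I1
#4 |J2

bond 1 →J2  (Se1 (Se) sets effort on bond)
bond 4 →J2  (Se2 (Se) sets effort on bond)
bond 2 →J2  (C1 integral (e out))
bond 0 →J1  (J2: last free bond brings flow in)
bond 3 →I1  (0-jn J1 has e-setter on 0)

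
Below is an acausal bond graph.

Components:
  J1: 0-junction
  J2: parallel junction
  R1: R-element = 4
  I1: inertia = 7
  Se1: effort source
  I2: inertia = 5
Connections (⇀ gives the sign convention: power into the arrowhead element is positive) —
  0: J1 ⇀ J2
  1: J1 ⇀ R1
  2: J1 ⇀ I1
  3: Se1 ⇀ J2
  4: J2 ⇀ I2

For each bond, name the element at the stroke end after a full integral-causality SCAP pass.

β0 →J1
β1 →R1
β2 →I1
β3 →J2
β4 →I2

b3 |J2  (Se1: effort source, stroke at far end)
b0 |J1  (J2: bond 3 brought effort, rest push out)
b4 |I2  (common-e at J2 fixed by 3)
b1 |R1  (common-e at J1 fixed by 0)
b2 |I1  (common-e at J1 fixed by 0)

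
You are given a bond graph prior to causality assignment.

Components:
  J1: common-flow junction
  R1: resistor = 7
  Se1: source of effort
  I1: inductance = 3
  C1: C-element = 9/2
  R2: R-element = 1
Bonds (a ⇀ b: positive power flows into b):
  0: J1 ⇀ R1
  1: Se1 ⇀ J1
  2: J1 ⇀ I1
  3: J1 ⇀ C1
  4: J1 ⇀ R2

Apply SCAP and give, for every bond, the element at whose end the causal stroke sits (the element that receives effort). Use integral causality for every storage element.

#0 stroke→J1
#1 stroke→J1
#2 stroke→I1
#3 stroke→J1
#4 stroke→J1

β1 stroke→J1  (Se1 (Se) sets effort on bond)
β2 stroke→I1  (I1 outputs flow p/I1)
β0 stroke→J1  (common-f at J1 fixed by 2)
β3 stroke→J1  (J1: bond 2 brought flow, rest push out)
β4 stroke→J1  (J1 flow already set via bond 2)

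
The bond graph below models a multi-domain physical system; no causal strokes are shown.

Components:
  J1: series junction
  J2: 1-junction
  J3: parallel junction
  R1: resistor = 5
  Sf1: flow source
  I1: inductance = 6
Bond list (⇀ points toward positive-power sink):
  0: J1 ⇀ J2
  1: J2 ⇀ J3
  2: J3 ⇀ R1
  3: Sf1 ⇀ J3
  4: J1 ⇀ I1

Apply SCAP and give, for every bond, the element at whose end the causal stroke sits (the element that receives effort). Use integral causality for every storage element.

#3 stroke→Sf1  (Sf1 fixes flow; stroke at Sf1)
#4 stroke→I1  (I1 outputs flow p/I1)
#0 stroke→J1  (common-f at J1 fixed by 4)
#1 stroke→J2  (1-jn J2 has f-setter on 0)
#2 stroke→J3  (closing 0-jn rule on J3)

#0 |J1
#1 |J2
#2 |J3
#3 |Sf1
#4 |I1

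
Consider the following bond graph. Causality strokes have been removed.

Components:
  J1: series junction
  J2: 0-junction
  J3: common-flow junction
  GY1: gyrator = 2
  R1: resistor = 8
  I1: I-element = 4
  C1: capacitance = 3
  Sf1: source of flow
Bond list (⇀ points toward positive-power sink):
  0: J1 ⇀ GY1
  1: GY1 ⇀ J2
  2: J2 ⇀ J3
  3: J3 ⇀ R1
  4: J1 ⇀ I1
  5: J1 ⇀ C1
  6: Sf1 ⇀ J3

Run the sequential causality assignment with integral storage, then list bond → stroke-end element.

β6 stroke→Sf1  (Sf1 (Sf) sets flow on bond)
β2 stroke→J3  (common-f at J3 fixed by 6)
β3 stroke→J3  (J3: bond 6 brought flow, rest push out)
β1 stroke→J2  (only one effort-in slot at J2)
β0 stroke→J1  (through GY1, causality inverts; strokes same side of GY1)
β4 stroke→I1  (prefer integral on I1)
β5 stroke→J1  (1-jn J1 has f-setter on 4)

#0 →J1
#1 →J2
#2 →J3
#3 →J3
#4 →I1
#5 →J1
#6 →Sf1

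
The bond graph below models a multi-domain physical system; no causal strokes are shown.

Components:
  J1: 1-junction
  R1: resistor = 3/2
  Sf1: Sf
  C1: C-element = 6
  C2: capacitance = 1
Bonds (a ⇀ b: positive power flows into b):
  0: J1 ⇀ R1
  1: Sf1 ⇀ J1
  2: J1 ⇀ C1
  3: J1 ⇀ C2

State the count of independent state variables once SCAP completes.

2  (C1, C2 all integral)

#1 →Sf1  (Sf1 (Sf) sets flow on bond)
#0 →J1  (common-f at J1 fixed by 1)
#2 →J1  (J1 flow already set via bond 1)
#3 →J1  (1-jn J1 has f-setter on 1)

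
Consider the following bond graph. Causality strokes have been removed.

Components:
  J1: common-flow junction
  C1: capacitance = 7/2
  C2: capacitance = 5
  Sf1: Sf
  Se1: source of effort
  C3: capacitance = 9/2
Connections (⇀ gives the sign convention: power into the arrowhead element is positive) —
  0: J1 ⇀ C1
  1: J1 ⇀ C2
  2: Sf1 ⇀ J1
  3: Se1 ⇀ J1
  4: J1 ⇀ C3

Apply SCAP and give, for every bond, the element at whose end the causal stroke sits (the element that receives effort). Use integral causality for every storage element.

β0 stroke at J1
β1 stroke at J1
β2 stroke at Sf1
β3 stroke at J1
β4 stroke at J1

#2 stroke→Sf1  (Sf1 (Sf) sets flow on bond)
#3 stroke→J1  (Se1 (Se) sets effort on bond)
#0 stroke→J1  (common-f at J1 fixed by 2)
#1 stroke→J1  (J1: bond 2 brought flow, rest push out)
#4 stroke→J1  (J1: bond 2 brought flow, rest push out)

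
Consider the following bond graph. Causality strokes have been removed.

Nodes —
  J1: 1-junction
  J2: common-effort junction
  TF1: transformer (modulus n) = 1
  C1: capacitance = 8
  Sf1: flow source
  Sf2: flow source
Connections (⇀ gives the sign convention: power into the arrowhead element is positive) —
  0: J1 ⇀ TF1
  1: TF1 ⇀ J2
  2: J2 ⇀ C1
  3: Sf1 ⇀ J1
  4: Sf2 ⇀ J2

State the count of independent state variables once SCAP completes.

bond 3 |Sf1  (Sf1 (Sf) sets flow on bond)
bond 4 |Sf2  (Sf2 (Sf) sets flow on bond)
bond 0 |J1  (1-jn J1 has f-setter on 3)
bond 1 |TF1  (through TF1, causality passes straight; one stroke at TF1)
bond 2 |J2  (only one effort-in slot at J2)

1  (C1 all integral)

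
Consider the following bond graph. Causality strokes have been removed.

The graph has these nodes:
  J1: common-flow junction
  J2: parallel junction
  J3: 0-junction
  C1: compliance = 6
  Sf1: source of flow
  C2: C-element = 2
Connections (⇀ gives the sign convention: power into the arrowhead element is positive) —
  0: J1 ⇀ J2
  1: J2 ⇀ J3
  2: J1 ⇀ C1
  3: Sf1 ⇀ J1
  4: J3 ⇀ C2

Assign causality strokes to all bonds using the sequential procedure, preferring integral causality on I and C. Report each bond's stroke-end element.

b3 |Sf1  (Sf1 (Sf) sets flow on bond)
b0 |J1  (common-f at J1 fixed by 3)
b2 |J1  (common-f at J1 fixed by 3)
b1 |J2  (J2 needs exactly one e-in)
b4 |J3  (closing 0-jn rule on J3)

b0 stroke→J1
b1 stroke→J2
b2 stroke→J1
b3 stroke→Sf1
b4 stroke→J3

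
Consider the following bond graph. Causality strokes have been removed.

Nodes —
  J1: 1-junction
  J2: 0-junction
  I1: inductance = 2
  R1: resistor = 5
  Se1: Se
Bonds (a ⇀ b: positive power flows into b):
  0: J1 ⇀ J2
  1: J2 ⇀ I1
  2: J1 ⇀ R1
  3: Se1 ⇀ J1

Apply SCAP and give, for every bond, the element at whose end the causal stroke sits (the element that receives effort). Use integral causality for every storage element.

#0 stroke→J2
#1 stroke→I1
#2 stroke→J1
#3 stroke→J1

bond 3 stroke→J1  (Se1 (Se) sets effort on bond)
bond 1 stroke→I1  (I1 outputs flow p/I1)
bond 0 stroke→J2  (closing 0-jn rule on J2)
bond 2 stroke→J1  (common-f at J1 fixed by 0)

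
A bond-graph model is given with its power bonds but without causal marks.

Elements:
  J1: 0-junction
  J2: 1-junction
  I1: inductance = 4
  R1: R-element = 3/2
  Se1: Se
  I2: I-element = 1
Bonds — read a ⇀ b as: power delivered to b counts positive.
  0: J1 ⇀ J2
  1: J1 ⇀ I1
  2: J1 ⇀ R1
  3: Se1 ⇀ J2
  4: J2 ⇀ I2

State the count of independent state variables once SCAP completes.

2  (I1, I2 all integral)

bond 3 stroke→J2  (source Se1 imposes e)
bond 1 stroke→I1  (I1 outputs flow p/I1)
bond 4 stroke→I2  (I2: I, integral causality)
bond 0 stroke→J2  (common-f at J2 fixed by 4)
bond 2 stroke→J1  (closing 0-jn rule on J1)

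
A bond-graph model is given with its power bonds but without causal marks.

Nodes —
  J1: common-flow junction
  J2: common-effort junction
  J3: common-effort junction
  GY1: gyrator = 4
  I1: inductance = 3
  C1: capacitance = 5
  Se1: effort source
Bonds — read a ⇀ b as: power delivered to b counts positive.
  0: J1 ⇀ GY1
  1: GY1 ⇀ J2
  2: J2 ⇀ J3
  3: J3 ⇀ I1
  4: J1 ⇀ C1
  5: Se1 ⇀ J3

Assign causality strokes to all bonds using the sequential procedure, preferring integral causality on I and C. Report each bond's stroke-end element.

#0 |GY1
#1 |GY1
#2 |J2
#3 |I1
#4 |J1
#5 |J3

b5 →J3  (Se1 fixes effort; stroke away)
b2 →J2  (J3: bond 5 brought effort, rest push out)
b3 →I1  (J3 effort already set via bond 5)
b1 →GY1  (common-e at J2 fixed by 2)
b0 →GY1  (through GY1, causality inverts; strokes same side of GY1)
b4 →J1  (J1: bond 0 brought flow, rest push out)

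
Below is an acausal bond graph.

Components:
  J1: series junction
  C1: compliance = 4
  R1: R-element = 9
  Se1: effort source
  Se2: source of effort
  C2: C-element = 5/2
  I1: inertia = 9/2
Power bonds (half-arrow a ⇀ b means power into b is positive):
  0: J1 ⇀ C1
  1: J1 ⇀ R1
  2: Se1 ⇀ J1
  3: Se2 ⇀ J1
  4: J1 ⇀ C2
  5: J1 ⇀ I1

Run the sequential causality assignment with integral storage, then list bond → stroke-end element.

#2 →J1  (Se1 (Se) sets effort on bond)
#3 →J1  (Se2: effort source, stroke at far end)
#0 →J1  (C1 integral (e out))
#4 →J1  (prefer integral on C2)
#5 →I1  (I1 integral (f out))
#1 →J1  (J1 flow already set via bond 5)

bond 0 |J1
bond 1 |J1
bond 2 |J1
bond 3 |J1
bond 4 |J1
bond 5 |I1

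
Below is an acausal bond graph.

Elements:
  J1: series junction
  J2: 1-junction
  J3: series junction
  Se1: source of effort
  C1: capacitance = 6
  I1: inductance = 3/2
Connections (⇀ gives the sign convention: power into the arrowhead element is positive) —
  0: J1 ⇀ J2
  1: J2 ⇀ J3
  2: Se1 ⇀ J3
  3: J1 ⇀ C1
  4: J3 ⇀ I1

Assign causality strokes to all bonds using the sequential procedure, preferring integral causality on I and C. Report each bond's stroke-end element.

b2 stroke→J3  (Se1: effort source, stroke at far end)
b3 stroke→J1  (C1 outputs effort q/C1)
b0 stroke→J2  (closing 1-jn rule on J1)
b1 stroke→J3  (J2: last free bond brings flow in)
b4 stroke→I1  (J3 needs exactly one f-in)

b0 stroke at J2
b1 stroke at J3
b2 stroke at J3
b3 stroke at J1
b4 stroke at I1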